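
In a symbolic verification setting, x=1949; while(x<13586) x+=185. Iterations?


Step 1: x goes from 1949 toward 13586 by 185; the body runs while x<13586, so iterations = ceil((bound-start)/step)
Step 2: Distance=11637
Step 3: ceil(11637/185)=63

63


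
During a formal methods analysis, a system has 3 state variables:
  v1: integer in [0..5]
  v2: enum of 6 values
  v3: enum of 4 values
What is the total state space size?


State space = product of domain sizes of all variables.
Domain sizes:
  v1 (integer in [0..5]): 6
  v2 (enum of 6 values): 6
  v3 (enum of 4 values): 4
Product = 6 * 6 * 4 = 144

144


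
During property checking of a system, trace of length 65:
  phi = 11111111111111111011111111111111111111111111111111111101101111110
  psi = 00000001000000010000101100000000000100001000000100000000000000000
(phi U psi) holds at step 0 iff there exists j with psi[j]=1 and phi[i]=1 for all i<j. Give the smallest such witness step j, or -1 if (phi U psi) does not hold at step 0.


(phi U psi) at 0: need smallest j with psi[j]=1 and phi[i]=1 for all i in [0,j).
Scan from step 0:
  step 0: phi=1, psi=0 -> continue
  step 1: phi=1, psi=0 -> continue
  step 2: phi=1, psi=0 -> continue
  step 3: phi=1, psi=0 -> continue
  step 7: psi=1 and phi held for [0,7) -> witness found
Witness step = 7

7


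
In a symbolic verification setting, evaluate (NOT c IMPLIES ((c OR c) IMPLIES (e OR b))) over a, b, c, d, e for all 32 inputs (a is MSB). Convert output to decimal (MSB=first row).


Formula: (NOT c IMPLIES ((c OR c) IMPLIES (e OR b))) over a, b, c, d, e (32 rows)
Evaluate each row (bits = a,b,c,d,e, MSB first):
  row 0 [00000]: (NOT 0 IMPLIES ((0 OR 0) IMPLIES (0 OR 0))) -> 1
  row 1 [00001]: (NOT 0 IMPLIES ((0 OR 0) IMPLIES (1 OR 0))) -> 1
  row 2 [00010]: (NOT 0 IMPLIES ((0 OR 0) IMPLIES (0 OR 0))) -> 1
  row 3 [00011]: (NOT 0 IMPLIES ((0 OR 0) IMPLIES (1 OR 0))) -> 1
  row 4 [00100]: (NOT 1 IMPLIES ((1 OR 1) IMPLIES (0 OR 0))) -> 1
  row 5 [00101]: (NOT 1 IMPLIES ((1 OR 1) IMPLIES (1 OR 0))) -> 1
  row 6 [00110]: (NOT 1 IMPLIES ((1 OR 1) IMPLIES (0 OR 0))) -> 1
  row 7 [00111]: (NOT 1 IMPLIES ((1 OR 1) IMPLIES (1 OR 0))) -> 1
  row 8 [01000]: (NOT 0 IMPLIES ((0 OR 0) IMPLIES (0 OR 1))) -> 1
  row 9 [01001]: (NOT 0 IMPLIES ((0 OR 0) IMPLIES (1 OR 1))) -> 1
  row 10 [01010]: (NOT 0 IMPLIES ((0 OR 0) IMPLIES (0 OR 1))) -> 1
  row 11 [01011]: (NOT 0 IMPLIES ((0 OR 0) IMPLIES (1 OR 1))) -> 1
  row 12 [01100]: (NOT 1 IMPLIES ((1 OR 1) IMPLIES (0 OR 1))) -> 1
  row 13 [01101]: (NOT 1 IMPLIES ((1 OR 1) IMPLIES (1 OR 1))) -> 1
  row 14 [01110]: (NOT 1 IMPLIES ((1 OR 1) IMPLIES (0 OR 1))) -> 1
  row 15 [01111]: (NOT 1 IMPLIES ((1 OR 1) IMPLIES (1 OR 1))) -> 1
  row 16 [10000]: (NOT 0 IMPLIES ((0 OR 0) IMPLIES (0 OR 0))) -> 1
  row 17 [10001]: (NOT 0 IMPLIES ((0 OR 0) IMPLIES (1 OR 0))) -> 1
  row 18 [10010]: (NOT 0 IMPLIES ((0 OR 0) IMPLIES (0 OR 0))) -> 1
  row 19 [10011]: (NOT 0 IMPLIES ((0 OR 0) IMPLIES (1 OR 0))) -> 1
  row 20 [10100]: (NOT 1 IMPLIES ((1 OR 1) IMPLIES (0 OR 0))) -> 1
  row 21 [10101]: (NOT 1 IMPLIES ((1 OR 1) IMPLIES (1 OR 0))) -> 1
  row 22 [10110]: (NOT 1 IMPLIES ((1 OR 1) IMPLIES (0 OR 0))) -> 1
  row 23 [10111]: (NOT 1 IMPLIES ((1 OR 1) IMPLIES (1 OR 0))) -> 1
  row 24 [11000]: (NOT 0 IMPLIES ((0 OR 0) IMPLIES (0 OR 1))) -> 1
  row 25 [11001]: (NOT 0 IMPLIES ((0 OR 0) IMPLIES (1 OR 1))) -> 1
  row 26 [11010]: (NOT 0 IMPLIES ((0 OR 0) IMPLIES (0 OR 1))) -> 1
  row 27 [11011]: (NOT 0 IMPLIES ((0 OR 0) IMPLIES (1 OR 1))) -> 1
  row 28 [11100]: (NOT 1 IMPLIES ((1 OR 1) IMPLIES (0 OR 1))) -> 1
  row 29 [11101]: (NOT 1 IMPLIES ((1 OR 1) IMPLIES (1 OR 1))) -> 1
  row 30 [11110]: (NOT 1 IMPLIES ((1 OR 1) IMPLIES (0 OR 1))) -> 1
  row 31 [11111]: (NOT 1 IMPLIES ((1 OR 1) IMPLIES (1 OR 1))) -> 1
Full result column, 4 rows per line (a,b,c fixed per line; d,e runs 00..11 left to right):
  rows 0-3 [a,b,c=000]: 1111  = hex F
  rows 4-7 [a,b,c=001]: 1111  = hex F
  rows 8-11 [a,b,c=010]: 1111  = hex F
  rows 12-15 [a,b,c=011]: 1111  = hex F
  rows 16-19 [a,b,c=100]: 1111  = hex F
  rows 20-23 [a,b,c=101]: 1111  = hex F
  rows 24-27 [a,b,c=110]: 1111  = hex F
  rows 28-31 [a,b,c=111]: 1111  = hex F
Output column (row 0 .. row 31) = 11111111111111111111111111111111
Output column grouped in 4s = 1111 1111 1111 1111 1111 1111 1111 1111 = 0xFFFFFFFF
Convert to decimal digit by digit (value = value*16 + digit):
  F -> 15
  15*16 + 15 (F) = 255
  255*16 + 15 (F) = 4095
  4095*16 + 15 (F) = 65535
  65535*16 + 15 (F) = 1048575
  1048575*16 + 15 (F) = 16777215
  16777215*16 + 15 (F) = 268435455
  268435455*16 + 15 (F) = 4294967295
Decimal = 4294967295

4294967295


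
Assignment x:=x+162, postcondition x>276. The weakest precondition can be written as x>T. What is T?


Formula: wp(x:=E, P) = P[E/x] (substitute E for x in postcondition)
Step 1: Postcondition: x>276
Step 2: Substitute x+162 for x: x+162>276
Step 3: Solve for x: x > 276-162 = 114

114


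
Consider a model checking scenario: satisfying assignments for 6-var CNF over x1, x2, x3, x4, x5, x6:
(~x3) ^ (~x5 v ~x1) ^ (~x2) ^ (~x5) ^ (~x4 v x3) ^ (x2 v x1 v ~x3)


CNF with 6 clauses over 6 vars (64 assignments).
An assignment satisfies CNF iff every clause has >=1 true literal.
Check each row (bits = x1,x2,x3,x4,x5,x6; clause T/F shown):
  row 0 [000000]: clauses=TTTTTT -> 1
  row 1 [000001]: clauses=TTTTTT -> 1
  row 2 [000010]: clauses=TTTFTT -> 0
  row 3 [000011]: clauses=TTTFTT -> 0
  row 4 [000100]: clauses=TTTTFT -> 0
  (every remaining row is evaluated the same way; all 64 results are listed next)
Full result column, 8 rows per line (x1,x2,x3 fixed per line; x4,x5,x6 runs 000..111 left to right):
  rows 0-7 [x1,x2,x3=000]: 11000000  (ones: 2)
  rows 8-15 [x1,x2,x3=001]: 00000000  (ones: 0)
  rows 16-23 [x1,x2,x3=010]: 00000000  (ones: 0)
  rows 24-31 [x1,x2,x3=011]: 00000000  (ones: 0)
  rows 32-39 [x1,x2,x3=100]: 11000000  (ones: 2)
  rows 40-47 [x1,x2,x3=101]: 00000000  (ones: 0)
  rows 48-55 [x1,x2,x3=110]: 00000000  (ones: 0)
  rows 56-63 [x1,x2,x3=111]: 00000000  (ones: 0)
Satisfying assignments = 2+0+0+0+2+0+0+0 = 4

4


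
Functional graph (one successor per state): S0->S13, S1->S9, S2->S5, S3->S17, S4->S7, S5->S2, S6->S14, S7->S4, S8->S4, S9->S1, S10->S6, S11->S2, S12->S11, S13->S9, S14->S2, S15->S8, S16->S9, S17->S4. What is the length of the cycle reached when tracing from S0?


Trace from S0 until a state repeats:
  S0 -> S13 -> S9 -> S1 -> S9
S9 first seen at step 2, revisited at step 4.
Cycle length = 4 - 2 = 2

2


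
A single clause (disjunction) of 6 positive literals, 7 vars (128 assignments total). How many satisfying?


Step 1: Total=2^7=128
Step 2: Unsat when all 6 false: 2^1=2
Step 3: Sat=128-2=126

126


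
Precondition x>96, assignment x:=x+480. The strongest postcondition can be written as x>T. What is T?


Formula: sp(P, x:=E) = exists old_x. (x = E[old_x/x]) AND P[old_x/x] (old_x is the value of x before the assignment; eliminate old_x by solving x = E[old_x/x] for old_x)
Step 1: Precondition P: x>96, i.e. old_x > 96
Step 2: Assignment gives x = old_x + 480, so old_x = x - 480
Step 3: Substitute into P: x - 480 > 96
Step 4: Simplify: x > 96+480 = 576

576


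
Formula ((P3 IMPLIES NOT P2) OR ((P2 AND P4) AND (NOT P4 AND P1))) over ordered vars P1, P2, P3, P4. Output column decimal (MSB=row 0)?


Formula: ((P3 IMPLIES NOT P2) OR ((P2 AND P4) AND (NOT P4 AND P1))) over P1, P2, P3, P4 (16 rows)
Evaluate each row (bits = P1,P2,P3,P4, MSB first):
  row 0 [0000]: ((0 IMPLIES NOT 0) OR ((0 AND 0) AND (NOT 0 AND 0))) -> 1
  row 1 [0001]: ((0 IMPLIES NOT 0) OR ((0 AND 1) AND (NOT 1 AND 0))) -> 1
  row 2 [0010]: ((1 IMPLIES NOT 0) OR ((0 AND 0) AND (NOT 0 AND 0))) -> 1
  row 3 [0011]: ((1 IMPLIES NOT 0) OR ((0 AND 1) AND (NOT 1 AND 0))) -> 1
  row 4 [0100]: ((0 IMPLIES NOT 1) OR ((1 AND 0) AND (NOT 0 AND 0))) -> 1
  row 5 [0101]: ((0 IMPLIES NOT 1) OR ((1 AND 1) AND (NOT 1 AND 0))) -> 1
  row 6 [0110]: ((1 IMPLIES NOT 1) OR ((1 AND 0) AND (NOT 0 AND 0))) -> 0
  row 7 [0111]: ((1 IMPLIES NOT 1) OR ((1 AND 1) AND (NOT 1 AND 0))) -> 0
  row 8 [1000]: ((0 IMPLIES NOT 0) OR ((0 AND 0) AND (NOT 0 AND 1))) -> 1
  row 9 [1001]: ((0 IMPLIES NOT 0) OR ((0 AND 1) AND (NOT 1 AND 1))) -> 1
  row 10 [1010]: ((1 IMPLIES NOT 0) OR ((0 AND 0) AND (NOT 0 AND 1))) -> 1
  row 11 [1011]: ((1 IMPLIES NOT 0) OR ((0 AND 1) AND (NOT 1 AND 1))) -> 1
  row 12 [1100]: ((0 IMPLIES NOT 1) OR ((1 AND 0) AND (NOT 0 AND 1))) -> 1
  row 13 [1101]: ((0 IMPLIES NOT 1) OR ((1 AND 1) AND (NOT 1 AND 1))) -> 1
  row 14 [1110]: ((1 IMPLIES NOT 1) OR ((1 AND 0) AND (NOT 0 AND 1))) -> 0
  row 15 [1111]: ((1 IMPLIES NOT 1) OR ((1 AND 1) AND (NOT 1 AND 1))) -> 0
Full result column, 4 rows per line (P1,P2 fixed per line; P3,P4 runs 00..11 left to right):
  rows 0-3 [P1,P2=00]: 1111  = hex F
  rows 4-7 [P1,P2=01]: 1100  = hex C
  rows 8-11 [P1,P2=10]: 1111  = hex F
  rows 12-15 [P1,P2=11]: 1100  = hex C
Output column (row 0 .. row 15) = 1111110011111100
Output column grouped in 4s = 1111 1100 1111 1100 = 0xFCFC
Convert to decimal digit by digit (value = value*16 + digit):
  F -> 15
  15*16 + 12 (C) = 252
  252*16 + 15 (F) = 4047
  4047*16 + 12 (C) = 64764
Decimal = 64764

64764


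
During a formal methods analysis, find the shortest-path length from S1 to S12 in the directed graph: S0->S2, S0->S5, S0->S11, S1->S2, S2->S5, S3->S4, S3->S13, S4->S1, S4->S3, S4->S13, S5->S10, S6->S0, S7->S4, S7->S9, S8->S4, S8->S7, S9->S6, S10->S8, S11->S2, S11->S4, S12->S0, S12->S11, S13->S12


BFS layer-by-layer from S1:
  dist 0: {S1}
  dist 1: {S2}
  dist 2: {S5}
  dist 3: {S10}
  dist 4: {S8}
  dist 5: {S4, S7}
  dist 6: {S3, S9, S13}
  dist 7: {S6, S12}
  -> S12 reached at distance 7
Shortest path length = 7

7


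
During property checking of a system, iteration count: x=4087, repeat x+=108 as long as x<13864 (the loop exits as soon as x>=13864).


Step 1: x goes from 4087 toward 13864 by 108; the body runs while x<13864, so iterations = ceil((bound-start)/step)
Step 2: Distance=9777
Step 3: ceil(9777/108)=91

91


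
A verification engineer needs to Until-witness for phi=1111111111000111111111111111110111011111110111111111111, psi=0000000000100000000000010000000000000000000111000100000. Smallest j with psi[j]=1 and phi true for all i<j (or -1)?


(phi U psi) at 0: need smallest j with psi[j]=1 and phi[i]=1 for all i in [0,j).
Scan from step 0:
  step 0: phi=1, psi=0 -> continue
  step 1: phi=1, psi=0 -> continue
  step 2: phi=1, psi=0 -> continue
  step 3: phi=1, psi=0 -> continue
  step 10: psi=1 and phi held for [0,10) -> witness found
Witness step = 10

10


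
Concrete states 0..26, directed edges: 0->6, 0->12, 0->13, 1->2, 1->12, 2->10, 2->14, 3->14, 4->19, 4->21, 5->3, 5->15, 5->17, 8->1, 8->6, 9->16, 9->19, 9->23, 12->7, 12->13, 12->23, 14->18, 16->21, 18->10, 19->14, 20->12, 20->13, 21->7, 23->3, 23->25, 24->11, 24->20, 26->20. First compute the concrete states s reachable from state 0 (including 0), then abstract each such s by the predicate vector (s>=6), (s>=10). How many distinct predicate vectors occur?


BFS from 0:
Concrete reachable: {0, 3, 6, 7, 10, 12, 13, 14, 18, 23, 25}
Abstract via predicates (s>=6), (s>=10):
  (0,0) <- {0, 3}
  (1,0) <- {6, 7}
  (1,1) <- {10, 12, 13, 14, 18, 23, 25}
Distinct abstract states = 3

3


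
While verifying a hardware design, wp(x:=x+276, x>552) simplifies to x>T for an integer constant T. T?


Formula: wp(x:=E, P) = P[E/x] (substitute E for x in postcondition)
Step 1: Postcondition: x>552
Step 2: Substitute x+276 for x: x+276>552
Step 3: Solve for x: x > 552-276 = 276

276


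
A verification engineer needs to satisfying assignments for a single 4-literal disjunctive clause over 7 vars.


Step 1: Total=2^7=128
Step 2: Unsat when all 4 false: 2^3=8
Step 3: Sat=128-8=120

120


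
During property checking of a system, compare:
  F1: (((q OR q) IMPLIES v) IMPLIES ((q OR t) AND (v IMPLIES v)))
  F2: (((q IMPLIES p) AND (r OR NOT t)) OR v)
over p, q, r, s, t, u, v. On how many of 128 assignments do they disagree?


F1 = (((q OR q) IMPLIES v) IMPLIES ((q OR t) AND (v IMPLIES v)))
F2 = (((q IMPLIES p) AND (r OR NOT t)) OR v)
Evaluate both on each of 128 rows (bits = p,q,r,s,t,u,v):
  row 0 [0000000]: F1=0 F2=1 (differ) -> 1
  row 1 [0000001]: F1=0 F2=1 (differ) -> 1
  row 2 [0000010]: F1=0 F2=1 (differ) -> 1
  row 3 [0000011]: F1=0 F2=1 (differ) -> 1
  row 4 [0000100]: F1=1 F2=0 (differ) -> 1
  (every remaining row is evaluated the same way; all 128 results are listed next)
Full result column, 8 rows per line (p,q,r,s fixed per line; t,u,v runs 000..111 left to right):
  rows 0-7 [p,q,r,s=0000]: 11111010  (ones: 6)
  rows 8-15 [p,q,r,s=0001]: 11111010  (ones: 6)
  rows 16-23 [p,q,r,s=0010]: 11110000  (ones: 4)
  rows 24-31 [p,q,r,s=0011]: 11110000  (ones: 4)
  rows 32-39 [p,q,r,s=0100]: 10101010  (ones: 4)
  rows 40-47 [p,q,r,s=0101]: 10101010  (ones: 4)
  rows 48-55 [p,q,r,s=0110]: 10101010  (ones: 4)
  rows 56-63 [p,q,r,s=0111]: 10101010  (ones: 4)
  rows 64-71 [p,q,r,s=1000]: 11111010  (ones: 6)
  rows 72-79 [p,q,r,s=1001]: 11111010  (ones: 6)
  rows 80-87 [p,q,r,s=1010]: 11110000  (ones: 4)
  rows 88-95 [p,q,r,s=1011]: 11110000  (ones: 4)
  rows 96-103 [p,q,r,s=1100]: 00001010  (ones: 2)
  rows 104-111 [p,q,r,s=1101]: 00001010  (ones: 2)
  rows 112-119 [p,q,r,s=1110]: 00000000  (ones: 0)
  rows 120-127 [p,q,r,s=1111]: 00000000  (ones: 0)
Disagreements = 6+6+4+4+4+4+4+4+6+6+4+4+2+2+0+0 = 60

60


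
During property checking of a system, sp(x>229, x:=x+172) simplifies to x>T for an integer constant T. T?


Formula: sp(P, x:=E) = exists old_x. (x = E[old_x/x]) AND P[old_x/x] (old_x is the value of x before the assignment; eliminate old_x by solving x = E[old_x/x] for old_x)
Step 1: Precondition P: x>229, i.e. old_x > 229
Step 2: Assignment gives x = old_x + 172, so old_x = x - 172
Step 3: Substitute into P: x - 172 > 229
Step 4: Simplify: x > 229+172 = 401

401


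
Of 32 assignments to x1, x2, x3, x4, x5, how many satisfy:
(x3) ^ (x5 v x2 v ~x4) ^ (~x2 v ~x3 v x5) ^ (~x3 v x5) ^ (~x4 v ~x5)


CNF with 5 clauses over 5 vars (32 assignments).
An assignment satisfies CNF iff every clause has >=1 true literal.
Check each row (bits = x1,x2,x3,x4,x5; clause T/F shown):
  row 0 [00000]: clauses=FTTTT -> 0
  row 1 [00001]: clauses=FTTTT -> 0
  row 2 [00010]: clauses=FFTTT -> 0
  row 3 [00011]: clauses=FTTTF -> 0
  row 4 [00100]: clauses=TTTFT -> 0
  row 5 [00101]: clauses=TTTTT -> 1
  row 6 [00110]: clauses=TFTFT -> 0
  row 7 [00111]: clauses=TTTTF -> 0
  row 8 [01000]: clauses=FTTTT -> 0
  row 9 [01001]: clauses=FTTTT -> 0
  row 10 [01010]: clauses=FTTTT -> 0
  row 11 [01011]: clauses=FTTTF -> 0
  row 12 [01100]: clauses=TTFFT -> 0
  row 13 [01101]: clauses=TTTTT -> 1
  row 14 [01110]: clauses=TTFFT -> 0
  row 15 [01111]: clauses=TTTTF -> 0
  row 16 [10000]: clauses=FTTTT -> 0
  row 17 [10001]: clauses=FTTTT -> 0
  row 18 [10010]: clauses=FFTTT -> 0
  row 19 [10011]: clauses=FTTTF -> 0
  row 20 [10100]: clauses=TTTFT -> 0
  row 21 [10101]: clauses=TTTTT -> 1
  row 22 [10110]: clauses=TFTFT -> 0
  row 23 [10111]: clauses=TTTTF -> 0
  row 24 [11000]: clauses=FTTTT -> 0
  row 25 [11001]: clauses=FTTTT -> 0
  row 26 [11010]: clauses=FTTTT -> 0
  row 27 [11011]: clauses=FTTTF -> 0
  row 28 [11100]: clauses=TTFFT -> 0
  row 29 [11101]: clauses=TTTTT -> 1
  row 30 [11110]: clauses=TTFFT -> 0
  row 31 [11111]: clauses=TTTTF -> 0
Full result column, 8 rows per line (x1,x2 fixed per line; x3,x4,x5 runs 000..111 left to right):
  rows 0-7 [x1,x2=00]: 00000100  (ones: 1)
  rows 8-15 [x1,x2=01]: 00000100  (ones: 1)
  rows 16-23 [x1,x2=10]: 00000100  (ones: 1)
  rows 24-31 [x1,x2=11]: 00000100  (ones: 1)
Satisfying assignments = 1+1+1+1 = 4

4


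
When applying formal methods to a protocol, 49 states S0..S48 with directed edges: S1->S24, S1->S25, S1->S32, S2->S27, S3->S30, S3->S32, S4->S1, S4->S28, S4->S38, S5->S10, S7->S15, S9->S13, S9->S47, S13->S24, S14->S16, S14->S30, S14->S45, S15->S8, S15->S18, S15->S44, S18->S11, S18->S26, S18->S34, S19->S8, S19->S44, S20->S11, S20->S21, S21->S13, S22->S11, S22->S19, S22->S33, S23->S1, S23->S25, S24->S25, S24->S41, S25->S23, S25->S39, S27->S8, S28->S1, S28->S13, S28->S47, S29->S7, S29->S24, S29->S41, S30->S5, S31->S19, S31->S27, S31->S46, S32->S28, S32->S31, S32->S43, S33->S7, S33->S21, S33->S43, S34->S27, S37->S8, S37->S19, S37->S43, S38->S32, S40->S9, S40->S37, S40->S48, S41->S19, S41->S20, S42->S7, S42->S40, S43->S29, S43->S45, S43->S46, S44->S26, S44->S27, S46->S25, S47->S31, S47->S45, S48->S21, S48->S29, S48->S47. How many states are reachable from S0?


BFS from S0:
  layer 0: {S0}
Reachable set: {S0}
Count = 1

1


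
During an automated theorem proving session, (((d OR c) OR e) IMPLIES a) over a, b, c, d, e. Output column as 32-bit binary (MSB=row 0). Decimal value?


Formula: (((d OR c) OR e) IMPLIES a) over a, b, c, d, e (32 rows)
Evaluate each row (bits = a,b,c,d,e, MSB first):
  row 0 [00000]: (((0 OR 0) OR 0) IMPLIES 0) -> 1
  row 1 [00001]: (((0 OR 0) OR 1) IMPLIES 0) -> 0
  row 2 [00010]: (((1 OR 0) OR 0) IMPLIES 0) -> 0
  row 3 [00011]: (((1 OR 0) OR 1) IMPLIES 0) -> 0
  row 4 [00100]: (((0 OR 1) OR 0) IMPLIES 0) -> 0
  row 5 [00101]: (((0 OR 1) OR 1) IMPLIES 0) -> 0
  row 6 [00110]: (((1 OR 1) OR 0) IMPLIES 0) -> 0
  row 7 [00111]: (((1 OR 1) OR 1) IMPLIES 0) -> 0
  row 8 [01000]: (((0 OR 0) OR 0) IMPLIES 0) -> 1
  row 9 [01001]: (((0 OR 0) OR 1) IMPLIES 0) -> 0
  row 10 [01010]: (((1 OR 0) OR 0) IMPLIES 0) -> 0
  row 11 [01011]: (((1 OR 0) OR 1) IMPLIES 0) -> 0
  row 12 [01100]: (((0 OR 1) OR 0) IMPLIES 0) -> 0
  row 13 [01101]: (((0 OR 1) OR 1) IMPLIES 0) -> 0
  row 14 [01110]: (((1 OR 1) OR 0) IMPLIES 0) -> 0
  row 15 [01111]: (((1 OR 1) OR 1) IMPLIES 0) -> 0
  row 16 [10000]: (((0 OR 0) OR 0) IMPLIES 1) -> 1
  row 17 [10001]: (((0 OR 0) OR 1) IMPLIES 1) -> 1
  row 18 [10010]: (((1 OR 0) OR 0) IMPLIES 1) -> 1
  row 19 [10011]: (((1 OR 0) OR 1) IMPLIES 1) -> 1
  row 20 [10100]: (((0 OR 1) OR 0) IMPLIES 1) -> 1
  row 21 [10101]: (((0 OR 1) OR 1) IMPLIES 1) -> 1
  row 22 [10110]: (((1 OR 1) OR 0) IMPLIES 1) -> 1
  row 23 [10111]: (((1 OR 1) OR 1) IMPLIES 1) -> 1
  row 24 [11000]: (((0 OR 0) OR 0) IMPLIES 1) -> 1
  row 25 [11001]: (((0 OR 0) OR 1) IMPLIES 1) -> 1
  row 26 [11010]: (((1 OR 0) OR 0) IMPLIES 1) -> 1
  row 27 [11011]: (((1 OR 0) OR 1) IMPLIES 1) -> 1
  row 28 [11100]: (((0 OR 1) OR 0) IMPLIES 1) -> 1
  row 29 [11101]: (((0 OR 1) OR 1) IMPLIES 1) -> 1
  row 30 [11110]: (((1 OR 1) OR 0) IMPLIES 1) -> 1
  row 31 [11111]: (((1 OR 1) OR 1) IMPLIES 1) -> 1
Full result column, 4 rows per line (a,b,c fixed per line; d,e runs 00..11 left to right):
  rows 0-3 [a,b,c=000]: 1000  = hex 8
  rows 4-7 [a,b,c=001]: 0000  = hex 0
  rows 8-11 [a,b,c=010]: 1000  = hex 8
  rows 12-15 [a,b,c=011]: 0000  = hex 0
  rows 16-19 [a,b,c=100]: 1111  = hex F
  rows 20-23 [a,b,c=101]: 1111  = hex F
  rows 24-27 [a,b,c=110]: 1111  = hex F
  rows 28-31 [a,b,c=111]: 1111  = hex F
Output column (row 0 .. row 31) = 10000000100000001111111111111111
Output column grouped in 4s = 1000 0000 1000 0000 1111 1111 1111 1111 = 0x8080FFFF
Convert to decimal digit by digit (value = value*16 + digit):
  8 -> 8
  8*16 + 0 = 128
  128*16 + 8 = 2056
  2056*16 + 0 = 32896
  32896*16 + 15 (F) = 526351
  526351*16 + 15 (F) = 8421631
  8421631*16 + 15 (F) = 134746111
  134746111*16 + 15 (F) = 2155937791
Decimal = 2155937791

2155937791


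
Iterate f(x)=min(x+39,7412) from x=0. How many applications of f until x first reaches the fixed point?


Step 1: x=0, cap=7412, increment=39
Step 2: x grows by 39 each step until capped at 7412; fixed point is x=7412
Step 3: iterations = ceil(7412/39) = 191

191


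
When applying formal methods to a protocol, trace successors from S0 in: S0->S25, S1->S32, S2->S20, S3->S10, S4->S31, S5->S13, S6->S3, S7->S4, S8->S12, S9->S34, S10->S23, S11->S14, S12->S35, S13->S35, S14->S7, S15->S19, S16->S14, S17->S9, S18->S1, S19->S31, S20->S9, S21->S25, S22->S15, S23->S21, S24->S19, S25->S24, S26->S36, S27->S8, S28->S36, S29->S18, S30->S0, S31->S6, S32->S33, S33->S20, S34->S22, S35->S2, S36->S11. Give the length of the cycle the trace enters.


Trace from S0 until a state repeats:
  S0 -> S25 -> S24 -> S19 -> S31 -> S6 -> S3 -> S10 -> S23 -> S21 -> S25
S25 first seen at step 1, revisited at step 10.
Cycle length = 10 - 1 = 9

9


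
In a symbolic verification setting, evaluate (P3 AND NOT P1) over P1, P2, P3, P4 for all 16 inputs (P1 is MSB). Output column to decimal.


Formula: (P3 AND NOT P1) over P1, P2, P3, P4 (16 rows)
Evaluate each row (bits = P1,P2,P3,P4, MSB first):
  row 0 [0000]: (0 AND NOT 0) -> 0
  row 1 [0001]: (0 AND NOT 0) -> 0
  row 2 [0010]: (1 AND NOT 0) -> 1
  row 3 [0011]: (1 AND NOT 0) -> 1
  row 4 [0100]: (0 AND NOT 0) -> 0
  row 5 [0101]: (0 AND NOT 0) -> 0
  row 6 [0110]: (1 AND NOT 0) -> 1
  row 7 [0111]: (1 AND NOT 0) -> 1
  row 8 [1000]: (0 AND NOT 1) -> 0
  row 9 [1001]: (0 AND NOT 1) -> 0
  row 10 [1010]: (1 AND NOT 1) -> 0
  row 11 [1011]: (1 AND NOT 1) -> 0
  row 12 [1100]: (0 AND NOT 1) -> 0
  row 13 [1101]: (0 AND NOT 1) -> 0
  row 14 [1110]: (1 AND NOT 1) -> 0
  row 15 [1111]: (1 AND NOT 1) -> 0
Full result column, 4 rows per line (P1,P2 fixed per line; P3,P4 runs 00..11 left to right):
  rows 0-3 [P1,P2=00]: 0011  = hex 3
  rows 4-7 [P1,P2=01]: 0011  = hex 3
  rows 8-11 [P1,P2=10]: 0000  = hex 0
  rows 12-15 [P1,P2=11]: 0000  = hex 0
Output column (row 0 .. row 15) = 0011001100000000
Output column grouped in 4s = 0011 0011 0000 0000 = 0x3300
Convert to decimal digit by digit (value = value*16 + digit):
  3 -> 3
  3*16 + 3 = 51
  51*16 + 0 = 816
  816*16 + 0 = 13056
Decimal = 13056

13056


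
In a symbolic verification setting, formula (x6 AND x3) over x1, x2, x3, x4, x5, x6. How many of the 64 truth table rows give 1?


Formula: (x6 AND x3) over 6 vars (64 rows)
Evaluate each row (x1, x2, x3, x4, x5, x6 as bits, MSB first):
  row 0 [000000]: (0 AND 0) -> 0
  row 1 [000001]: (1 AND 0) -> 0
  row 2 [000010]: (0 AND 0) -> 0
  row 3 [000011]: (1 AND 0) -> 0
  row 4 [000100]: (0 AND 0) -> 0
  (every remaining row is evaluated the same way; all 64 results are listed next)
Full result column, 8 rows per line (x1,x2,x3 fixed per line; x4,x5,x6 runs 000..111 left to right):
  rows 0-7 [x1,x2,x3=000]: 00000000  (ones: 0)
  rows 8-15 [x1,x2,x3=001]: 01010101  (ones: 4)
  rows 16-23 [x1,x2,x3=010]: 00000000  (ones: 0)
  rows 24-31 [x1,x2,x3=011]: 01010101  (ones: 4)
  rows 32-39 [x1,x2,x3=100]: 00000000  (ones: 0)
  rows 40-47 [x1,x2,x3=101]: 01010101  (ones: 4)
  rows 48-55 [x1,x2,x3=110]: 00000000  (ones: 0)
  rows 56-63 [x1,x2,x3=111]: 01010101  (ones: 4)
Count of 1-rows = 0+4+0+4+0+4+0+4 = 16

16


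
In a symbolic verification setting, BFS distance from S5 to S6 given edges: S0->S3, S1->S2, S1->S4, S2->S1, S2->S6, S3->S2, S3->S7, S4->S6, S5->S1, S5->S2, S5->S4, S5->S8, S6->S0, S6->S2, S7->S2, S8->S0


BFS layer-by-layer from S5:
  dist 0: {S5}
  dist 1: {S1, S2, S4, S8}
  dist 2: {S0, S6}
  -> S6 reached at distance 2
Shortest path length = 2

2


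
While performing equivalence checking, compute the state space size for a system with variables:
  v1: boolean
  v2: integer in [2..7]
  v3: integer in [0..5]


State space = product of domain sizes of all variables.
Domain sizes:
  v1 (boolean): 2
  v2 (integer in [2..7]): 6
  v3 (integer in [0..5]): 6
Product = 2 * 6 * 6 = 72

72


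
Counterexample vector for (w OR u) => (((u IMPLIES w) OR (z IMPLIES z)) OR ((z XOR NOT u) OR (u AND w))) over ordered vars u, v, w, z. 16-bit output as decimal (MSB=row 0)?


F1 = (w OR u)
F2 = (((u IMPLIES w) OR (z IMPLIES z)) OR ((z XOR NOT u) OR (u AND w)))
Counterexample to F1=>F2 is where F1=1 and F2=0.
Evaluate each row (bits = u,v,w,z, MSB first):
  row 0 [0000]: F1=0 F2=1 -> F1&~F2 -> 0
  row 1 [0001]: F1=0 F2=1 -> F1&~F2 -> 0
  row 2 [0010]: F1=1 F2=1 -> F1&~F2 -> 0
  row 3 [0011]: F1=1 F2=1 -> F1&~F2 -> 0
  row 4 [0100]: F1=0 F2=1 -> F1&~F2 -> 0
  row 5 [0101]: F1=0 F2=1 -> F1&~F2 -> 0
  row 6 [0110]: F1=1 F2=1 -> F1&~F2 -> 0
  row 7 [0111]: F1=1 F2=1 -> F1&~F2 -> 0
  row 8 [1000]: F1=1 F2=1 -> F1&~F2 -> 0
  row 9 [1001]: F1=1 F2=1 -> F1&~F2 -> 0
  row 10 [1010]: F1=1 F2=1 -> F1&~F2 -> 0
  row 11 [1011]: F1=1 F2=1 -> F1&~F2 -> 0
  row 12 [1100]: F1=1 F2=1 -> F1&~F2 -> 0
  row 13 [1101]: F1=1 F2=1 -> F1&~F2 -> 0
  row 14 [1110]: F1=1 F2=1 -> F1&~F2 -> 0
  row 15 [1111]: F1=1 F2=1 -> F1&~F2 -> 0
Full result column, 4 rows per line (u,v fixed per line; w,z runs 00..11 left to right):
  rows 0-3 [u,v=00]: 0000  = hex 0
  rows 4-7 [u,v=01]: 0000  = hex 0
  rows 8-11 [u,v=10]: 0000  = hex 0
  rows 12-15 [u,v=11]: 0000  = hex 0
Counterexample vector (row 0 .. row 15) = 0000000000000000
Output column grouped in 4s = 0000 0000 0000 0000 = 0x0000
Convert to decimal digit by digit (value = value*16 + digit):
  0 -> 0
  0*16 + 0 = 0
  0*16 + 0 = 0
  0*16 + 0 = 0
Decimal = 0

0


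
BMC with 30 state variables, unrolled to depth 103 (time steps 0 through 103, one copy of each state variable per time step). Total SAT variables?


BMC unrolls to depth k, creating one copy of each state var for steps 0..k.
Step count = 103 + 1 = 104 (steps 0 through 103)
Vars per step = 30
Total = 30 * 104 = 3120

3120


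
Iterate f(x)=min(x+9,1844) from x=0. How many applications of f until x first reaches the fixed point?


Step 1: x=0, cap=1844, increment=9
Step 2: x grows by 9 each step until capped at 1844; fixed point is x=1844
Step 3: iterations = ceil(1844/9) = 205

205


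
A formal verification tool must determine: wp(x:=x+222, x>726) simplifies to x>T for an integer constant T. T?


Formula: wp(x:=E, P) = P[E/x] (substitute E for x in postcondition)
Step 1: Postcondition: x>726
Step 2: Substitute x+222 for x: x+222>726
Step 3: Solve for x: x > 726-222 = 504

504


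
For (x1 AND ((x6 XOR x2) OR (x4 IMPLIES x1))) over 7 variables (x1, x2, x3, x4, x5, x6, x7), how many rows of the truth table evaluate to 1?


Formula: (x1 AND ((x6 XOR x2) OR (x4 IMPLIES x1))) over 7 vars (128 rows)
Evaluate each row (x1, x2, x3, x4, x5, x6, x7 as bits, MSB first):
  row 0 [0000000]: (0 AND ((0 XOR 0) OR (0 IMPLIES 0))) -> 0
  row 1 [0000001]: (0 AND ((0 XOR 0) OR (0 IMPLIES 0))) -> 0
  row 2 [0000010]: (0 AND ((1 XOR 0) OR (0 IMPLIES 0))) -> 0
  row 3 [0000011]: (0 AND ((1 XOR 0) OR (0 IMPLIES 0))) -> 0
  row 4 [0000100]: (0 AND ((0 XOR 0) OR (0 IMPLIES 0))) -> 0
  (every remaining row is evaluated the same way; all 128 results are listed next)
Full result column, 8 rows per line (x1,x2,x3,x4 fixed per line; x5,x6,x7 runs 000..111 left to right):
  rows 0-7 [x1,x2,x3,x4=0000]: 00000000  (ones: 0)
  rows 8-15 [x1,x2,x3,x4=0001]: 00000000  (ones: 0)
  rows 16-23 [x1,x2,x3,x4=0010]: 00000000  (ones: 0)
  rows 24-31 [x1,x2,x3,x4=0011]: 00000000  (ones: 0)
  rows 32-39 [x1,x2,x3,x4=0100]: 00000000  (ones: 0)
  rows 40-47 [x1,x2,x3,x4=0101]: 00000000  (ones: 0)
  rows 48-55 [x1,x2,x3,x4=0110]: 00000000  (ones: 0)
  rows 56-63 [x1,x2,x3,x4=0111]: 00000000  (ones: 0)
  rows 64-71 [x1,x2,x3,x4=1000]: 11111111  (ones: 8)
  rows 72-79 [x1,x2,x3,x4=1001]: 11111111  (ones: 8)
  rows 80-87 [x1,x2,x3,x4=1010]: 11111111  (ones: 8)
  rows 88-95 [x1,x2,x3,x4=1011]: 11111111  (ones: 8)
  rows 96-103 [x1,x2,x3,x4=1100]: 11111111  (ones: 8)
  rows 104-111 [x1,x2,x3,x4=1101]: 11111111  (ones: 8)
  rows 112-119 [x1,x2,x3,x4=1110]: 11111111  (ones: 8)
  rows 120-127 [x1,x2,x3,x4=1111]: 11111111  (ones: 8)
Count of 1-rows = 0+0+0+0+0+0+0+0+8+8+8+8+8+8+8+8 = 64

64


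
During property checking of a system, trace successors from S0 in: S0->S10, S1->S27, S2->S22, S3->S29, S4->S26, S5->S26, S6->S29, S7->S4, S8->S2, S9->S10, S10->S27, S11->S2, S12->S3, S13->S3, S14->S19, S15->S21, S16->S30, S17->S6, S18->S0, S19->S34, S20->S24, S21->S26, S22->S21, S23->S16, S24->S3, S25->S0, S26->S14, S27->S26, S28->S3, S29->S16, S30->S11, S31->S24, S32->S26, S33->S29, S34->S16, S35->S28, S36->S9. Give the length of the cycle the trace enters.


Trace from S0 until a state repeats:
  S0 -> S10 -> S27 -> S26 -> S14 -> S19 -> S34 -> S16 -> S30 -> S11 -> S2 -> S22 -> S21 -> S26
S26 first seen at step 3, revisited at step 13.
Cycle length = 13 - 3 = 10

10


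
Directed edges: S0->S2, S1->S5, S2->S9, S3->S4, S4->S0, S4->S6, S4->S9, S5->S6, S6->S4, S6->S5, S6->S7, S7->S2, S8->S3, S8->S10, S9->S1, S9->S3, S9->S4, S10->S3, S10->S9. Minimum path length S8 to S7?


BFS layer-by-layer from S8:
  dist 0: {S8}
  dist 1: {S3, S10}
  dist 2: {S4, S9}
  dist 3: {S0, S1, S6}
  dist 4: {S2, S5, S7}
  -> S7 reached at distance 4
Shortest path length = 4

4


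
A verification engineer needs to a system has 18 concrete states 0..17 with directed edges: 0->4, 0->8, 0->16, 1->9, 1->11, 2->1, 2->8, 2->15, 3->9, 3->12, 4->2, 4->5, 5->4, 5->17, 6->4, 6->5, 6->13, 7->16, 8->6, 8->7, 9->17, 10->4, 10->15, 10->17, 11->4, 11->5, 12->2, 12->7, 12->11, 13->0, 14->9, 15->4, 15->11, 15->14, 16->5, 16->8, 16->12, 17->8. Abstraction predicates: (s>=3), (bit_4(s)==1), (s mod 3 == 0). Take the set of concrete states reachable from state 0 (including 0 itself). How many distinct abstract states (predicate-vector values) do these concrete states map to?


BFS from 0:
Concrete reachable: {0, 1, 2, 4, 5, 6, 7, 8, 9, 11, 12, 13, 14, 15, 16, 17}
Abstract via predicates (s>=3), (bit_4(s)==1), (s mod 3 == 0):
  (0,0,0) <- {1, 2}
  (0,0,1) <- {0}
  (1,0,0) <- {4, 5, 7, 8, 11, 13, 14}
  (1,0,1) <- {6, 9, 12, 15}
  (1,1,0) <- {16, 17}
Distinct abstract states = 5

5


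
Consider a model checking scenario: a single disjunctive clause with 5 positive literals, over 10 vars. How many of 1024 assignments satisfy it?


Step 1: Total=2^10=1024
Step 2: Unsat when all 5 false: 2^5=32
Step 3: Sat=1024-32=992

992


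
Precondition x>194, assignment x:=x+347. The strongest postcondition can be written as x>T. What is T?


Formula: sp(P, x:=E) = exists old_x. (x = E[old_x/x]) AND P[old_x/x] (old_x is the value of x before the assignment; eliminate old_x by solving x = E[old_x/x] for old_x)
Step 1: Precondition P: x>194, i.e. old_x > 194
Step 2: Assignment gives x = old_x + 347, so old_x = x - 347
Step 3: Substitute into P: x - 347 > 194
Step 4: Simplify: x > 194+347 = 541

541


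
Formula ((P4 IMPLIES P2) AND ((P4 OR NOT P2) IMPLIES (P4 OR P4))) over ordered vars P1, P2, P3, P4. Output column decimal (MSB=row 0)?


Formula: ((P4 IMPLIES P2) AND ((P4 OR NOT P2) IMPLIES (P4 OR P4))) over P1, P2, P3, P4 (16 rows)
Evaluate each row (bits = P1,P2,P3,P4, MSB first):
  row 0 [0000]: ((0 IMPLIES 0) AND ((0 OR NOT 0) IMPLIES (0 OR 0))) -> 0
  row 1 [0001]: ((1 IMPLIES 0) AND ((1 OR NOT 0) IMPLIES (1 OR 1))) -> 0
  row 2 [0010]: ((0 IMPLIES 0) AND ((0 OR NOT 0) IMPLIES (0 OR 0))) -> 0
  row 3 [0011]: ((1 IMPLIES 0) AND ((1 OR NOT 0) IMPLIES (1 OR 1))) -> 0
  row 4 [0100]: ((0 IMPLIES 1) AND ((0 OR NOT 1) IMPLIES (0 OR 0))) -> 1
  row 5 [0101]: ((1 IMPLIES 1) AND ((1 OR NOT 1) IMPLIES (1 OR 1))) -> 1
  row 6 [0110]: ((0 IMPLIES 1) AND ((0 OR NOT 1) IMPLIES (0 OR 0))) -> 1
  row 7 [0111]: ((1 IMPLIES 1) AND ((1 OR NOT 1) IMPLIES (1 OR 1))) -> 1
  row 8 [1000]: ((0 IMPLIES 0) AND ((0 OR NOT 0) IMPLIES (0 OR 0))) -> 0
  row 9 [1001]: ((1 IMPLIES 0) AND ((1 OR NOT 0) IMPLIES (1 OR 1))) -> 0
  row 10 [1010]: ((0 IMPLIES 0) AND ((0 OR NOT 0) IMPLIES (0 OR 0))) -> 0
  row 11 [1011]: ((1 IMPLIES 0) AND ((1 OR NOT 0) IMPLIES (1 OR 1))) -> 0
  row 12 [1100]: ((0 IMPLIES 1) AND ((0 OR NOT 1) IMPLIES (0 OR 0))) -> 1
  row 13 [1101]: ((1 IMPLIES 1) AND ((1 OR NOT 1) IMPLIES (1 OR 1))) -> 1
  row 14 [1110]: ((0 IMPLIES 1) AND ((0 OR NOT 1) IMPLIES (0 OR 0))) -> 1
  row 15 [1111]: ((1 IMPLIES 1) AND ((1 OR NOT 1) IMPLIES (1 OR 1))) -> 1
Full result column, 4 rows per line (P1,P2 fixed per line; P3,P4 runs 00..11 left to right):
  rows 0-3 [P1,P2=00]: 0000  = hex 0
  rows 4-7 [P1,P2=01]: 1111  = hex F
  rows 8-11 [P1,P2=10]: 0000  = hex 0
  rows 12-15 [P1,P2=11]: 1111  = hex F
Output column (row 0 .. row 15) = 0000111100001111
Output column grouped in 4s = 0000 1111 0000 1111 = 0x0F0F
Convert to decimal digit by digit (value = value*16 + digit):
  0 -> 0
  0*16 + 15 (F) = 15
  15*16 + 0 = 240
  240*16 + 15 (F) = 3855
Decimal = 3855

3855


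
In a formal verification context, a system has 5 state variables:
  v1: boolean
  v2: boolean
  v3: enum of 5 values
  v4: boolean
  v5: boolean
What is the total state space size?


State space = product of domain sizes of all variables.
Domain sizes:
  v1 (boolean): 2
  v2 (boolean): 2
  v3 (enum of 5 values): 5
  v4 (boolean): 2
  v5 (boolean): 2
Product = 2 * 2 * 5 * 2 * 2 = 80

80


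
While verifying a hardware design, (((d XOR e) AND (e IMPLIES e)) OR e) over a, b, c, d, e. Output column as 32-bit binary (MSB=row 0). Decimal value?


Formula: (((d XOR e) AND (e IMPLIES e)) OR e) over a, b, c, d, e (32 rows)
Evaluate each row (bits = a,b,c,d,e, MSB first):
  row 0 [00000]: (((0 XOR 0) AND (0 IMPLIES 0)) OR 0) -> 0
  row 1 [00001]: (((0 XOR 1) AND (1 IMPLIES 1)) OR 1) -> 1
  row 2 [00010]: (((1 XOR 0) AND (0 IMPLIES 0)) OR 0) -> 1
  row 3 [00011]: (((1 XOR 1) AND (1 IMPLIES 1)) OR 1) -> 1
  row 4 [00100]: (((0 XOR 0) AND (0 IMPLIES 0)) OR 0) -> 0
  row 5 [00101]: (((0 XOR 1) AND (1 IMPLIES 1)) OR 1) -> 1
  row 6 [00110]: (((1 XOR 0) AND (0 IMPLIES 0)) OR 0) -> 1
  row 7 [00111]: (((1 XOR 1) AND (1 IMPLIES 1)) OR 1) -> 1
  row 8 [01000]: (((0 XOR 0) AND (0 IMPLIES 0)) OR 0) -> 0
  row 9 [01001]: (((0 XOR 1) AND (1 IMPLIES 1)) OR 1) -> 1
  row 10 [01010]: (((1 XOR 0) AND (0 IMPLIES 0)) OR 0) -> 1
  row 11 [01011]: (((1 XOR 1) AND (1 IMPLIES 1)) OR 1) -> 1
  row 12 [01100]: (((0 XOR 0) AND (0 IMPLIES 0)) OR 0) -> 0
  row 13 [01101]: (((0 XOR 1) AND (1 IMPLIES 1)) OR 1) -> 1
  row 14 [01110]: (((1 XOR 0) AND (0 IMPLIES 0)) OR 0) -> 1
  row 15 [01111]: (((1 XOR 1) AND (1 IMPLIES 1)) OR 1) -> 1
  row 16 [10000]: (((0 XOR 0) AND (0 IMPLIES 0)) OR 0) -> 0
  row 17 [10001]: (((0 XOR 1) AND (1 IMPLIES 1)) OR 1) -> 1
  row 18 [10010]: (((1 XOR 0) AND (0 IMPLIES 0)) OR 0) -> 1
  row 19 [10011]: (((1 XOR 1) AND (1 IMPLIES 1)) OR 1) -> 1
  row 20 [10100]: (((0 XOR 0) AND (0 IMPLIES 0)) OR 0) -> 0
  row 21 [10101]: (((0 XOR 1) AND (1 IMPLIES 1)) OR 1) -> 1
  row 22 [10110]: (((1 XOR 0) AND (0 IMPLIES 0)) OR 0) -> 1
  row 23 [10111]: (((1 XOR 1) AND (1 IMPLIES 1)) OR 1) -> 1
  row 24 [11000]: (((0 XOR 0) AND (0 IMPLIES 0)) OR 0) -> 0
  row 25 [11001]: (((0 XOR 1) AND (1 IMPLIES 1)) OR 1) -> 1
  row 26 [11010]: (((1 XOR 0) AND (0 IMPLIES 0)) OR 0) -> 1
  row 27 [11011]: (((1 XOR 1) AND (1 IMPLIES 1)) OR 1) -> 1
  row 28 [11100]: (((0 XOR 0) AND (0 IMPLIES 0)) OR 0) -> 0
  row 29 [11101]: (((0 XOR 1) AND (1 IMPLIES 1)) OR 1) -> 1
  row 30 [11110]: (((1 XOR 0) AND (0 IMPLIES 0)) OR 0) -> 1
  row 31 [11111]: (((1 XOR 1) AND (1 IMPLIES 1)) OR 1) -> 1
Full result column, 4 rows per line (a,b,c fixed per line; d,e runs 00..11 left to right):
  rows 0-3 [a,b,c=000]: 0111  = hex 7
  rows 4-7 [a,b,c=001]: 0111  = hex 7
  rows 8-11 [a,b,c=010]: 0111  = hex 7
  rows 12-15 [a,b,c=011]: 0111  = hex 7
  rows 16-19 [a,b,c=100]: 0111  = hex 7
  rows 20-23 [a,b,c=101]: 0111  = hex 7
  rows 24-27 [a,b,c=110]: 0111  = hex 7
  rows 28-31 [a,b,c=111]: 0111  = hex 7
Output column (row 0 .. row 31) = 01110111011101110111011101110111
Output column grouped in 4s = 0111 0111 0111 0111 0111 0111 0111 0111 = 0x77777777
Convert to decimal digit by digit (value = value*16 + digit):
  7 -> 7
  7*16 + 7 = 119
  119*16 + 7 = 1911
  1911*16 + 7 = 30583
  30583*16 + 7 = 489335
  489335*16 + 7 = 7829367
  7829367*16 + 7 = 125269879
  125269879*16 + 7 = 2004318071
Decimal = 2004318071

2004318071


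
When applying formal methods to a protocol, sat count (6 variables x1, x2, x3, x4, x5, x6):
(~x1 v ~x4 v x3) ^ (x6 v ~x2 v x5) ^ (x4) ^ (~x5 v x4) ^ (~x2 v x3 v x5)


CNF with 5 clauses over 6 vars (64 assignments).
An assignment satisfies CNF iff every clause has >=1 true literal.
Check each row (bits = x1,x2,x3,x4,x5,x6; clause T/F shown):
  row 0 [000000]: clauses=TTFTT -> 0
  row 1 [000001]: clauses=TTFTT -> 0
  row 2 [000010]: clauses=TTFFT -> 0
  row 3 [000011]: clauses=TTFFT -> 0
  row 4 [000100]: clauses=TTTTT -> 1
  (every remaining row is evaluated the same way; all 64 results are listed next)
Full result column, 8 rows per line (x1,x2,x3 fixed per line; x4,x5,x6 runs 000..111 left to right):
  rows 0-7 [x1,x2,x3=000]: 00001111  (ones: 4)
  rows 8-15 [x1,x2,x3=001]: 00001111  (ones: 4)
  rows 16-23 [x1,x2,x3=010]: 00000011  (ones: 2)
  rows 24-31 [x1,x2,x3=011]: 00000111  (ones: 3)
  rows 32-39 [x1,x2,x3=100]: 00000000  (ones: 0)
  rows 40-47 [x1,x2,x3=101]: 00001111  (ones: 4)
  rows 48-55 [x1,x2,x3=110]: 00000000  (ones: 0)
  rows 56-63 [x1,x2,x3=111]: 00000111  (ones: 3)
Satisfying assignments = 4+4+2+3+0+4+0+3 = 20

20


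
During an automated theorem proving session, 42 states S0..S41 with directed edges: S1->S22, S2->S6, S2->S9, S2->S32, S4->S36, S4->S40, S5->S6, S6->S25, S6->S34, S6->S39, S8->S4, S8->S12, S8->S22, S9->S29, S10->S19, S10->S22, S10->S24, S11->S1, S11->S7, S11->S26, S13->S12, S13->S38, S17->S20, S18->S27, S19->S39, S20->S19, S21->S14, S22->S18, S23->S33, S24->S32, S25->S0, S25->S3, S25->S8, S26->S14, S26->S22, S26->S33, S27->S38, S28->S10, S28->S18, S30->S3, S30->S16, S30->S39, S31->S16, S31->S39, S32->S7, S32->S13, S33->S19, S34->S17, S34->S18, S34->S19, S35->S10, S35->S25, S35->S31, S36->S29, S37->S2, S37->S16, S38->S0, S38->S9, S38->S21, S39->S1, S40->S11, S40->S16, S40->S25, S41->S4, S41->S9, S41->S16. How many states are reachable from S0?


BFS from S0:
  layer 0: {S0}
Reachable set: {S0}
Count = 1

1


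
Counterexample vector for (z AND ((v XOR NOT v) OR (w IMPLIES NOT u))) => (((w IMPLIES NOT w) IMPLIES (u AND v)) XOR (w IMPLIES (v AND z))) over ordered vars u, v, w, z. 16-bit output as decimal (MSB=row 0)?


F1 = (z AND ((v XOR NOT v) OR (w IMPLIES NOT u)))
F2 = (((w IMPLIES NOT w) IMPLIES (u AND v)) XOR (w IMPLIES (v AND z)))
Counterexample to F1=>F2 is where F1=1 and F2=0.
Evaluate each row (bits = u,v,w,z, MSB first):
  row 0 [0000]: F1=0 F2=1 -> F1&~F2 -> 0
  row 1 [0001]: F1=1 F2=1 -> F1&~F2 -> 0
  row 2 [0010]: F1=0 F2=1 -> F1&~F2 -> 0
  row 3 [0011]: F1=1 F2=1 -> F1&~F2 -> 0
  row 4 [0100]: F1=0 F2=1 -> F1&~F2 -> 0
  row 5 [0101]: F1=1 F2=1 -> F1&~F2 -> 0
  row 6 [0110]: F1=0 F2=1 -> F1&~F2 -> 0
  row 7 [0111]: F1=1 F2=0 -> F1&~F2 -> 1
  row 8 [1000]: F1=0 F2=1 -> F1&~F2 -> 0
  row 9 [1001]: F1=1 F2=1 -> F1&~F2 -> 0
  row 10 [1010]: F1=0 F2=1 -> F1&~F2 -> 0
  row 11 [1011]: F1=1 F2=1 -> F1&~F2 -> 0
  row 12 [1100]: F1=0 F2=0 -> F1&~F2 -> 0
  row 13 [1101]: F1=1 F2=0 -> F1&~F2 -> 1
  row 14 [1110]: F1=0 F2=1 -> F1&~F2 -> 0
  row 15 [1111]: F1=1 F2=0 -> F1&~F2 -> 1
Full result column, 4 rows per line (u,v fixed per line; w,z runs 00..11 left to right):
  rows 0-3 [u,v=00]: 0000  = hex 0
  rows 4-7 [u,v=01]: 0001  = hex 1
  rows 8-11 [u,v=10]: 0000  = hex 0
  rows 12-15 [u,v=11]: 0101  = hex 5
Counterexample vector (row 0 .. row 15) = 0000000100000101
Output column grouped in 4s = 0000 0001 0000 0101 = 0x0105
Convert to decimal digit by digit (value = value*16 + digit):
  0 -> 0
  0*16 + 1 = 1
  1*16 + 0 = 16
  16*16 + 5 = 261
Decimal = 261

261


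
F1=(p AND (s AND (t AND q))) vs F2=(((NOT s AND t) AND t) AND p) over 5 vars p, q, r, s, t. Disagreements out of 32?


F1 = (p AND (s AND (t AND q)))
F2 = (((NOT s AND t) AND t) AND p)
Evaluate both on each of 32 rows (bits = p,q,r,s,t):
  row 0 [00000]: F1=0 F2=0 -> 0
  row 1 [00001]: F1=0 F2=0 -> 0
  row 2 [00010]: F1=0 F2=0 -> 0
  row 3 [00011]: F1=0 F2=0 -> 0
  row 4 [00100]: F1=0 F2=0 -> 0
  row 5 [00101]: F1=0 F2=0 -> 0
  row 6 [00110]: F1=0 F2=0 -> 0
  row 7 [00111]: F1=0 F2=0 -> 0
  row 8 [01000]: F1=0 F2=0 -> 0
  row 9 [01001]: F1=0 F2=0 -> 0
  row 10 [01010]: F1=0 F2=0 -> 0
  row 11 [01011]: F1=0 F2=0 -> 0
  row 12 [01100]: F1=0 F2=0 -> 0
  row 13 [01101]: F1=0 F2=0 -> 0
  row 14 [01110]: F1=0 F2=0 -> 0
  row 15 [01111]: F1=0 F2=0 -> 0
  row 16 [10000]: F1=0 F2=0 -> 0
  row 17 [10001]: F1=0 F2=1 (differ) -> 1
  row 18 [10010]: F1=0 F2=0 -> 0
  row 19 [10011]: F1=0 F2=0 -> 0
  row 20 [10100]: F1=0 F2=0 -> 0
  row 21 [10101]: F1=0 F2=1 (differ) -> 1
  row 22 [10110]: F1=0 F2=0 -> 0
  row 23 [10111]: F1=0 F2=0 -> 0
  row 24 [11000]: F1=0 F2=0 -> 0
  row 25 [11001]: F1=0 F2=1 (differ) -> 1
  row 26 [11010]: F1=0 F2=0 -> 0
  row 27 [11011]: F1=1 F2=0 (differ) -> 1
  row 28 [11100]: F1=0 F2=0 -> 0
  row 29 [11101]: F1=0 F2=1 (differ) -> 1
  row 30 [11110]: F1=0 F2=0 -> 0
  row 31 [11111]: F1=1 F2=0 (differ) -> 1
Full result column, 8 rows per line (p,q fixed per line; r,s,t runs 000..111 left to right):
  rows 0-7 [p,q=00]: 00000000  (ones: 0)
  rows 8-15 [p,q=01]: 00000000  (ones: 0)
  rows 16-23 [p,q=10]: 01000100  (ones: 2)
  rows 24-31 [p,q=11]: 01010101  (ones: 4)
Disagreements = 0+0+2+4 = 6

6
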